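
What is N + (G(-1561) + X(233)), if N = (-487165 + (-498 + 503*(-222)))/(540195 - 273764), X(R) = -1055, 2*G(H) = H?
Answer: -979266859/532862 ≈ -1837.8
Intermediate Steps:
G(H) = H/2
N = -599329/266431 (N = (-487165 + (-498 - 111666))/266431 = (-487165 - 112164)*(1/266431) = -599329*1/266431 = -599329/266431 ≈ -2.2495)
N + (G(-1561) + X(233)) = -599329/266431 + ((½)*(-1561) - 1055) = -599329/266431 + (-1561/2 - 1055) = -599329/266431 - 3671/2 = -979266859/532862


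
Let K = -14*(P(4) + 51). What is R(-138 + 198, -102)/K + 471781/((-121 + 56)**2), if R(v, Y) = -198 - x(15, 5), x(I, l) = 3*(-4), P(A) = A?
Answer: 36405722/325325 ≈ 111.91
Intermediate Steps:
x(I, l) = -12
R(v, Y) = -186 (R(v, Y) = -198 - 1*(-12) = -198 + 12 = -186)
K = -770 (K = -14*(4 + 51) = -14*55 = -770)
R(-138 + 198, -102)/K + 471781/((-121 + 56)**2) = -186/(-770) + 471781/((-121 + 56)**2) = -186*(-1/770) + 471781/((-65)**2) = 93/385 + 471781/4225 = 36405722/325325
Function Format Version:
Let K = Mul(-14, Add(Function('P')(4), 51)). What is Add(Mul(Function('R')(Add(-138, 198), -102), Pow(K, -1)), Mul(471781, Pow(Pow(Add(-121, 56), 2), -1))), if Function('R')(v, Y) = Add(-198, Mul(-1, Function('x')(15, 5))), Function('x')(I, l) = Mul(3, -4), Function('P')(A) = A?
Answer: Rational(36405722, 325325) ≈ 111.91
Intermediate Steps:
Function('x')(I, l) = -12
Function('R')(v, Y) = -186 (Function('R')(v, Y) = Add(-198, Mul(-1, -12)) = Add(-198, 12) = -186)
K = -770 (K = Mul(-14, Add(4, 51)) = Mul(-14, 55) = -770)
Add(Mul(Function('R')(Add(-138, 198), -102), Pow(K, -1)), Mul(471781, Pow(Pow(Add(-121, 56), 2), -1))) = Add(Mul(-186, Pow(-770, -1)), Mul(471781, Pow(Pow(Add(-121, 56), 2), -1))) = Add(Mul(-186, Rational(-1, 770)), Mul(471781, Pow(Pow(-65, 2), -1))) = Add(Rational(93, 385), Mul(471781, Pow(4225, -1))) = Add(Rational(93, 385), Mul(471781, Rational(1, 4225))) = Add(Rational(93, 385), Rational(471781, 4225)) = Rational(36405722, 325325)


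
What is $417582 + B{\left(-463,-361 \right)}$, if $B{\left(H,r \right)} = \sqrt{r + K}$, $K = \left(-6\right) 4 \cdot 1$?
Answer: $417582 + i \sqrt{385} \approx 4.1758 \cdot 10^{5} + 19.621 i$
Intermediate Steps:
$K = -24$ ($K = \left(-24\right) 1 = -24$)
$B{\left(H,r \right)} = \sqrt{-24 + r}$ ($B{\left(H,r \right)} = \sqrt{r - 24} = \sqrt{-24 + r}$)
$417582 + B{\left(-463,-361 \right)} = 417582 + \sqrt{-24 - 361} = 417582 + \sqrt{-385} = 417582 + i \sqrt{385}$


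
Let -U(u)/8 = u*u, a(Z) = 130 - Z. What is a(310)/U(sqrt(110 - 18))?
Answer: 45/184 ≈ 0.24457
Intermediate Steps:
U(u) = -8*u**2 (U(u) = -8*u*u = -8*u**2)
a(310)/U(sqrt(110 - 18)) = (130 - 1*310)/((-8*(sqrt(110 - 18))**2)) = (130 - 310)/((-8*(sqrt(92))**2)) = -180/((-8*(2*sqrt(23))**2)) = -180/((-8*92)) = -180/(-736) = -180*(-1/736) = 45/184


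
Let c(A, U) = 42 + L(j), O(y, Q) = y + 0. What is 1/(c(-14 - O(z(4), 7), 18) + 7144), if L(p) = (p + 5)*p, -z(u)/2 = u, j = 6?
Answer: 1/7252 ≈ 0.00013789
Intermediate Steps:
z(u) = -2*u
L(p) = p*(5 + p) (L(p) = (5 + p)*p = p*(5 + p))
O(y, Q) = y
c(A, U) = 108 (c(A, U) = 42 + 6*(5 + 6) = 42 + 6*11 = 42 + 66 = 108)
1/(c(-14 - O(z(4), 7), 18) + 7144) = 1/(108 + 7144) = 1/7252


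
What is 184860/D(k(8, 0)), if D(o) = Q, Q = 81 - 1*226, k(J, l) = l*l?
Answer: -36972/29 ≈ -1274.9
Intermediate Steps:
k(J, l) = l²
Q = -145 (Q = 81 - 226 = -145)
D(o) = -145
184860/D(k(8, 0)) = 184860/(-145) = 184860*(-1/145) = -36972/29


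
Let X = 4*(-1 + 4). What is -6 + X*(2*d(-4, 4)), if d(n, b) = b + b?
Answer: 186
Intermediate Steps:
d(n, b) = 2*b
X = 12 (X = 4*3 = 12)
-6 + X*(2*d(-4, 4)) = -6 + 12*(2*(2*4)) = -6 + 12*(2*8) = -6 + 12*16 = -6 + 192 = 186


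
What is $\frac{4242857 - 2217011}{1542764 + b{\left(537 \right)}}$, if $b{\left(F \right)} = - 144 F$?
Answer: $\frac{1012923}{732718} \approx 1.3824$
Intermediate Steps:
$\frac{4242857 - 2217011}{1542764 + b{\left(537 \right)}} = \frac{4242857 - 2217011}{1542764 - 77328} = \frac{2025846}{1542764 - 77328} = \frac{2025846}{1465436} = 2025846 \cdot \frac{1}{1465436} = \frac{1012923}{732718}$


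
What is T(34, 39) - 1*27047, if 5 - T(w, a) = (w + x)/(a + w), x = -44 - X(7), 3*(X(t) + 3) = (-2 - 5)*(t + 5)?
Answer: -1974087/73 ≈ -27042.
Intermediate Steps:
X(t) = -44/3 - 7*t/3 (X(t) = -3 + ((-2 - 5)*(t + 5))/3 = -3 + (-7*(5 + t))/3 = -3 + (-35 - 7*t)/3 = -3 + (-35/3 - 7*t/3) = -44/3 - 7*t/3)
x = -13 (x = -44 - (-44/3 - 7/3*7) = -44 - (-44/3 - 49/3) = -44 - 1*(-31) = -44 + 31 = -13)
T(w, a) = 5 - (-13 + w)/(a + w) (T(w, a) = 5 - (w - 13)/(a + w) = 5 - (-13 + w)/(a + w))
T(34, 39) - 1*27047 = (13 + 4*34 + 5*39)/(39 + 34) - 1*27047 = (13 + 136 + 195)/73 - 27047 = (1/73)*344 - 27047 = 344/73 - 27047 = -1974087/73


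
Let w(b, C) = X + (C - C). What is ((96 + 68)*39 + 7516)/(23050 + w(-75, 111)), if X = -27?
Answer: 13912/23023 ≈ 0.60427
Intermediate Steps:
w(b, C) = -27 (w(b, C) = -27 + (C - C) = -27 + 0 = -27)
((96 + 68)*39 + 7516)/(23050 + w(-75, 111)) = ((96 + 68)*39 + 7516)/(23050 - 27) = (164*39 + 7516)/23023 = (6396 + 7516)*(1/23023) = 13912*(1/23023) = 13912/23023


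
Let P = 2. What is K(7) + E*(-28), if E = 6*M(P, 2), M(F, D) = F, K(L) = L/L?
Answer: -335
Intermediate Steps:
K(L) = 1
E = 12 (E = 6*2 = 12)
K(7) + E*(-28) = 1 + 12*(-28) = 1 - 336 = -335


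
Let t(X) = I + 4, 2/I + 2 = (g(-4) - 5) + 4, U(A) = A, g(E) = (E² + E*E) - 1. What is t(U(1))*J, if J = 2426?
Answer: 69141/7 ≈ 9877.3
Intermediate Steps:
g(E) = -1 + 2*E² (g(E) = (E² + E²) - 1 = 2*E² - 1 = -1 + 2*E²)
I = 1/14 (I = 2/(-2 + (((-1 + 2*(-4)²) - 5) + 4)) = 2/(-2 + (((-1 + 2*16) - 5) + 4)) = 2/(-2 + (((-1 + 32) - 5) + 4)) = 2/(-2 + ((31 - 5) + 4)) = 2/(-2 + (26 + 4)) = 2/(-2 + 30) = 2/28 = 2*(1/28) = 1/14 ≈ 0.071429)
t(X) = 57/14 (t(X) = 1/14 + 4 = 57/14)
t(U(1))*J = (57/14)*2426 = 69141/7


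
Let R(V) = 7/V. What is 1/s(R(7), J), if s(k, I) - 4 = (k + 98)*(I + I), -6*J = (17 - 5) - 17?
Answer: 1/169 ≈ 0.0059172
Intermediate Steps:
J = ⅚ (J = -((17 - 5) - 17)/6 = -(12 - 17)/6 = -⅙*(-5) = ⅚ ≈ 0.83333)
s(k, I) = 4 + 2*I*(98 + k) (s(k, I) = 4 + (k + 98)*(I + I) = 4 + (98 + k)*(2*I) = 4 + 2*I*(98 + k))
1/s(R(7), J) = 1/(4 + 196*(⅚) + 2*(⅚)*(7/7)) = 1/(4 + 490/3 + 2*(⅚)*(7*(⅐))) = 1/(4 + 490/3 + 2*(⅚)*1) = 1/(4 + 490/3 + 5/3) = 1/169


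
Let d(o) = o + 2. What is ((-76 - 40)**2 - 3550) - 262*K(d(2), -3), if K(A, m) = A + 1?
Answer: 8596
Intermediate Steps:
d(o) = 2 + o
K(A, m) = 1 + A
((-76 - 40)**2 - 3550) - 262*K(d(2), -3) = ((-76 - 40)**2 - 3550) - 262*(1 + (2 + 2)) = ((-116)**2 - 3550) - 262*(1 + 4) = (13456 - 3550) - 262*5 = 9906 - 1310 = 8596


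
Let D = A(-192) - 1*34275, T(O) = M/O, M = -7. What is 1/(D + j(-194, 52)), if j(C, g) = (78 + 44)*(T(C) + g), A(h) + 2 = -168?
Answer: -97/2725370 ≈ -3.5591e-5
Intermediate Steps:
T(O) = -7/O
A(h) = -170 (A(h) = -2 - 168 = -170)
D = -34445 (D = -170 - 1*34275 = -170 - 34275 = -34445)
j(C, g) = -854/C + 122*g (j(C, g) = (78 + 44)*(-7/C + g) = 122*(g - 7/C) = -854/C + 122*g)
1/(D + j(-194, 52)) = 1/(-34445 + (-854/(-194) + 122*52)) = 1/(-34445 + (-854*(-1/194) + 6344)) = 1/(-34445 + (427/97 + 6344)) = 1/(-34445 + 615795/97) = 1/(-2725370/97) = -97/2725370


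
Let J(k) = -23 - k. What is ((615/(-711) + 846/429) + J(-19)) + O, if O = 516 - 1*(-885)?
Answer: 47383246/33891 ≈ 1398.1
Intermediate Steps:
O = 1401 (O = 516 + 885 = 1401)
((615/(-711) + 846/429) + J(-19)) + O = ((615/(-711) + 846/429) + (-23 - 1*(-19))) + 1401 = ((615*(-1/711) + 846*(1/429)) + (-23 + 19)) + 1401 = ((-205/237 + 282/143) - 4) + 1401 = (37519/33891 - 4) + 1401 = -98045/33891 + 1401 = 47383246/33891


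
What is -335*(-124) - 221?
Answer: 41319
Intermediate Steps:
-335*(-124) - 221 = 41540 - 221 = 41319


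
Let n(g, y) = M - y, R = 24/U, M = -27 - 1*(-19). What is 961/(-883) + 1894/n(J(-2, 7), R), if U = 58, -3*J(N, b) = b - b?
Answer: -24367071/107726 ≈ -226.19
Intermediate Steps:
J(N, b) = 0 (J(N, b) = -(b - b)/3 = -⅓*0 = 0)
M = -8 (M = -27 + 19 = -8)
R = 12/29 (R = 24/58 = 24*(1/58) = 12/29 ≈ 0.41379)
n(g, y) = -8 - y
961/(-883) + 1894/n(J(-2, 7), R) = 961/(-883) + 1894/(-8 - 1*12/29) = 961*(-1/883) + 1894/(-8 - 12/29) = -961/883 + 1894/(-244/29) = -961/883 + 1894*(-29/244) = -961/883 - 27463/122 = -24367071/107726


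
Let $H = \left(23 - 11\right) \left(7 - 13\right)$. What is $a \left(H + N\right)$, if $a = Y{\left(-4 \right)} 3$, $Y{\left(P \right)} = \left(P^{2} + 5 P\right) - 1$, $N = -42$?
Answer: $1710$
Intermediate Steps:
$Y{\left(P \right)} = -1 + P^{2} + 5 P$
$a = -15$ ($a = \left(-1 + \left(-4\right)^{2} + 5 \left(-4\right)\right) 3 = \left(-1 + 16 - 20\right) 3 = \left(-5\right) 3 = -15$)
$H = -72$ ($H = 12 \left(-6\right) = -72$)
$a \left(H + N\right) = - 15 \left(-72 - 42\right) = \left(-15\right) \left(-114\right) = 1710$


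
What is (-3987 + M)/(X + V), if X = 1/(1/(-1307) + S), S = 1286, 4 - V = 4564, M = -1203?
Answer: 8723357190/7664451253 ≈ 1.1382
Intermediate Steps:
V = -4560 (V = 4 - 1*4564 = 4 - 4564 = -4560)
X = 1307/1680801 (X = 1/(1/(-1307) + 1286) = 1/(-1/1307 + 1286) = 1/(1680801/1307) = 1307/1680801 ≈ 0.00077760)
(-3987 + M)/(X + V) = (-3987 - 1203)/(1307/1680801 - 4560) = -5190/(-7664451253/1680801) = -5190*(-1680801/7664451253) = 8723357190/7664451253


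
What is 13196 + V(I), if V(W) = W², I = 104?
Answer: 24012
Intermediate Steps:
13196 + V(I) = 13196 + 104² = 13196 + 10816 = 24012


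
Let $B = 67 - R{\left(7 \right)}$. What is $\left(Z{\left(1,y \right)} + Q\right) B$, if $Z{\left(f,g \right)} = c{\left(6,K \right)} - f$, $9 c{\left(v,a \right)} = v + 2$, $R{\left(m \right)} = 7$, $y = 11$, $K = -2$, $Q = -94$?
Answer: $- \frac{16940}{3} \approx -5646.7$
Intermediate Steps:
$c{\left(v,a \right)} = \frac{2}{9} + \frac{v}{9}$ ($c{\left(v,a \right)} = \frac{v + 2}{9} = \frac{2 + v}{9} = \frac{2}{9} + \frac{v}{9}$)
$Z{\left(f,g \right)} = \frac{8}{9} - f$ ($Z{\left(f,g \right)} = \left(\frac{2}{9} + \frac{1}{9} \cdot 6\right) - f = \left(\frac{2}{9} + \frac{2}{3}\right) - f = \frac{8}{9} - f$)
$B = 60$ ($B = 67 - 7 = 60$)
$\left(Z{\left(1,y \right)} + Q\right) B = \left(\left(\frac{8}{9} - 1\right) - 94\right) 60 = \left(- \frac{1}{9} - 94\right) 60 = \left(- \frac{847}{9}\right) 60 = - \frac{16940}{3}$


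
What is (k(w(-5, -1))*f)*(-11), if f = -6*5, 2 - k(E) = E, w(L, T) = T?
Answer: 990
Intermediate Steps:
k(E) = 2 - E
f = -30
(k(w(-5, -1))*f)*(-11) = ((2 - 1*(-1))*(-30))*(-11) = ((2 + 1)*(-30))*(-11) = (3*(-30))*(-11) = -90*(-11) = 990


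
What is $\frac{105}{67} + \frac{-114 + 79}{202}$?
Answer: $\frac{18865}{13534} \approx 1.3939$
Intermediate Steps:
$\frac{105}{67} + \frac{-114 + 79}{202} = 105 \cdot \frac{1}{67} - \frac{35}{202} = \frac{105}{67} - \frac{35}{202} = \frac{18865}{13534}$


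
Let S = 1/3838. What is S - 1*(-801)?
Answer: 3074239/3838 ≈ 801.00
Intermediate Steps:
S = 1/3838 ≈ 0.00026055
S - 1*(-801) = 1/3838 - 1*(-801) = 1/3838 + 801 = 3074239/3838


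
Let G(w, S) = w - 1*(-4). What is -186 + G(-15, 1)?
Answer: -197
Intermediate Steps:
G(w, S) = 4 + w (G(w, S) = w + 4 = 4 + w)
-186 + G(-15, 1) = -186 + (4 - 15) = -186 - 11 = -197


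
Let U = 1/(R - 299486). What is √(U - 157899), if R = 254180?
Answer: I*√36012088726230/15102 ≈ 397.37*I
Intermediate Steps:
U = -1/45306 (U = 1/(254180 - 299486) = 1/(-45306) = -1/45306 ≈ -2.2072e-5)
√(U - 157899) = √(-1/45306 - 157899) = √(-7153772095/45306) = I*√36012088726230/15102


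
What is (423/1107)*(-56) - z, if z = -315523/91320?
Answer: -22393879/1248040 ≈ -17.943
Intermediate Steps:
z = -315523/91320 (z = -315523*1/91320 = -315523/91320 ≈ -3.4551)
(423/1107)*(-56) - z = (423/1107)*(-56) - 1*(-315523/91320) = (423*(1/1107))*(-56) + 315523/91320 = (47/123)*(-56) + 315523/91320 = -2632/123 + 315523/91320 = -22393879/1248040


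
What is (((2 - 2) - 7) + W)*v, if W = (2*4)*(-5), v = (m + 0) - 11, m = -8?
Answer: 893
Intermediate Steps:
v = -19 (v = (-8 + 0) - 11 = -8 - 11 = -19)
W = -40 (W = 8*(-5) = -40)
(((2 - 2) - 7) + W)*v = (((2 - 2) - 7) - 40)*(-19) = ((0 - 7) - 40)*(-19) = (-7 - 40)*(-19) = -47*(-19) = 893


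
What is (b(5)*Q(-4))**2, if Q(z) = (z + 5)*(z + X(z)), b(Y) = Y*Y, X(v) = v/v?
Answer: 5625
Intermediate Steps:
X(v) = 1
b(Y) = Y**2
Q(z) = (1 + z)*(5 + z) (Q(z) = (z + 5)*(z + 1) = (5 + z)*(1 + z) = (1 + z)*(5 + z))
(b(5)*Q(-4))**2 = (5**2*(5 + (-4)**2 + 6*(-4)))**2 = (25*(5 + 16 - 24))**2 = (25*(-3))**2 = (-75)**2 = 5625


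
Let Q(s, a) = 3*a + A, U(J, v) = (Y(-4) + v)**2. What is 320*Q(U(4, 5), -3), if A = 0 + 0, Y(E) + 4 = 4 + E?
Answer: -2880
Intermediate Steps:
Y(E) = E (Y(E) = -4 + (4 + E) = E)
A = 0
U(J, v) = (-4 + v)**2
Q(s, a) = 3*a (Q(s, a) = 3*a + 0 = 3*a)
320*Q(U(4, 5), -3) = 320*(3*(-3)) = 320*(-9) = -2880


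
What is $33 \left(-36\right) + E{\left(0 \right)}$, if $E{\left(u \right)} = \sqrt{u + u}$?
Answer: $-1188$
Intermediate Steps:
$E{\left(u \right)} = \sqrt{2} \sqrt{u}$ ($E{\left(u \right)} = \sqrt{2 u} = \sqrt{2} \sqrt{u}$)
$33 \left(-36\right) + E{\left(0 \right)} = 33 \left(-36\right) + \sqrt{2} \sqrt{0} = -1188 + \sqrt{2} \cdot 0 = -1188 + 0 = -1188$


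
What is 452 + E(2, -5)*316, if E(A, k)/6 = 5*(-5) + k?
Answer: -56428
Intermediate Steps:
E(A, k) = -150 + 6*k (E(A, k) = 6*(5*(-5) + k) = 6*(-25 + k) = -150 + 6*k)
452 + E(2, -5)*316 = 452 + (-150 + 6*(-5))*316 = 452 + (-150 - 30)*316 = 452 - 180*316 = 452 - 56880 = -56428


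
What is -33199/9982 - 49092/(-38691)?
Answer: -264822055/128737854 ≈ -2.0571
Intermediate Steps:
-33199/9982 - 49092/(-38691) = -33199*1/9982 - 49092*(-1/38691) = -33199/9982 + 16364/12897 = -264822055/128737854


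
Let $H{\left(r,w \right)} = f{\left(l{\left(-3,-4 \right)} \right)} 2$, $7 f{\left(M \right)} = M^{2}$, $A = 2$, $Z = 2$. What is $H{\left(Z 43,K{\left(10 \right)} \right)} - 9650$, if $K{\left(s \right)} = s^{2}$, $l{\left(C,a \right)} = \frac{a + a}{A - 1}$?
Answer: $- \frac{67422}{7} \approx -9631.7$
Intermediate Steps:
$l{\left(C,a \right)} = 2 a$ ($l{\left(C,a \right)} = \frac{a + a}{2 - 1} = \frac{2 a}{1} = 2 a 1 = 2 a$)
$f{\left(M \right)} = \frac{M^{2}}{7}$
$H{\left(r,w \right)} = \frac{128}{7}$ ($H{\left(r,w \right)} = \frac{\left(2 \left(-4\right)\right)^{2}}{7} \cdot 2 = \frac{\left(-8\right)^{2}}{7} \cdot 2 = \frac{1}{7} \cdot 64 \cdot 2 = \frac{64}{7} \cdot 2 = \frac{128}{7}$)
$H{\left(Z 43,K{\left(10 \right)} \right)} - 9650 = \frac{128}{7} - 9650 = - \frac{67422}{7}$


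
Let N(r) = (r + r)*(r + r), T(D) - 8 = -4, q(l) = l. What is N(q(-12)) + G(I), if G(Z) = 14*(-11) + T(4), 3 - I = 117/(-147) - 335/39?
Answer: 426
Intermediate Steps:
T(D) = 4 (T(D) = 8 - 4 = 4)
I = 23669/1911 (I = 3 - (117/(-147) - 335/39) = 3 - (117*(-1/147) - 335*1/39) = 3 - (-39/49 - 335/39) = 3 - 1*(-17936/1911) = 3 + 17936/1911 = 23669/1911 ≈ 12.386)
N(r) = 4*r² (N(r) = (2*r)*(2*r) = 4*r²)
G(Z) = -150 (G(Z) = 14*(-11) + 4 = -154 + 4 = -150)
N(q(-12)) + G(I) = 4*(-12)² - 150 = 4*144 - 150 = 576 - 150 = 426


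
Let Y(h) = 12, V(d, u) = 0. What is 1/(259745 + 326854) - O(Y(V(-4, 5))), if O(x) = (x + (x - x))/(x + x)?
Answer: -586597/1173198 ≈ -0.50000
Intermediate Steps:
O(x) = ½ (O(x) = (x + 0)/((2*x)) = x*(1/(2*x)) = ½)
1/(259745 + 326854) - O(Y(V(-4, 5))) = 1/(259745 + 326854) - 1*½ = 1/586599 - ½ = -586597/1173198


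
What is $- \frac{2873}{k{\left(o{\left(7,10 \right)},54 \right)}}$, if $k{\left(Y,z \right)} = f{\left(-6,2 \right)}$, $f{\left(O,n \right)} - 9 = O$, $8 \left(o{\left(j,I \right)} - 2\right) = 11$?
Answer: $- \frac{2873}{3} \approx -957.67$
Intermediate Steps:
$o{\left(j,I \right)} = \frac{27}{8}$ ($o{\left(j,I \right)} = 2 + \frac{1}{8} \cdot 11 = 2 + \frac{11}{8} = \frac{27}{8}$)
$f{\left(O,n \right)} = 9 + O$
$k{\left(Y,z \right)} = 3$ ($k{\left(Y,z \right)} = 9 - 6 = 3$)
$- \frac{2873}{k{\left(o{\left(7,10 \right)},54 \right)}} = - \frac{2873}{3}$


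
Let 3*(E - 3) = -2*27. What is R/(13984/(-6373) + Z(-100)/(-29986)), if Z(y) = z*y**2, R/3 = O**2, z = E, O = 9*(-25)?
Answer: 14511715329375/268312888 ≈ 54085.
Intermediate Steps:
O = -225
E = -15 (E = 3 + (-2*27)/3 = 3 + (1/3)*(-54) = 3 - 18 = -15)
z = -15
R = 151875 (R = 3*(-225)**2 = 3*50625 = 151875)
Z(y) = -15*y**2
R/(13984/(-6373) + Z(-100)/(-29986)) = 151875/(13984/(-6373) - 15*(-100)**2/(-29986)) = 151875/(13984*(-1/6373) - 15*10000*(-1/29986)) = 151875/(-13984/6373 - 150000*(-1/29986)) = 151875/(-13984/6373 + 75000/14993) = 151875/(268312888/95550389) = 151875*(95550389/268312888) = 14511715329375/268312888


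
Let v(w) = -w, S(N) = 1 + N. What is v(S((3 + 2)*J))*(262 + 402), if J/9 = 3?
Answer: -90304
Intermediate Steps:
J = 27 (J = 9*3 = 27)
v(S((3 + 2)*J))*(262 + 402) = (-(1 + (3 + 2)*27))*(262 + 402) = -(1 + 5*27)*664 = -(1 + 135)*664 = -1*136*664 = -136*664 = -90304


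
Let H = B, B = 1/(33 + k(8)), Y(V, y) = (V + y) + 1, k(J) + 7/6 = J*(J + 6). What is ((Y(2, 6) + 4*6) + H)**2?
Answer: 811395225/744769 ≈ 1089.5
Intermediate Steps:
k(J) = -7/6 + J*(6 + J) (k(J) = -7/6 + J*(J + 6) = -7/6 + J*(6 + J))
Y(V, y) = 1 + V + y
B = 6/863 (B = 1/(33 + (-7/6 + 8**2 + 6*8)) = 1/(33 + (-7/6 + 64 + 48)) = 1/(33 + 665/6) = 1/(863/6) = 6/863 ≈ 0.0069525)
H = 6/863 ≈ 0.0069525
((Y(2, 6) + 4*6) + H)**2 = (((1 + 2 + 6) + 4*6) + 6/863)**2 = ((9 + 24) + 6/863)**2 = (33 + 6/863)**2 = (28485/863)**2 = 811395225/744769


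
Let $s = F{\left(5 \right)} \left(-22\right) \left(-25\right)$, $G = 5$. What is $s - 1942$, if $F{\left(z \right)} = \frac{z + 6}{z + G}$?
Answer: $-1337$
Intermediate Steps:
$F{\left(z \right)} = \frac{6 + z}{5 + z}$ ($F{\left(z \right)} = \frac{z + 6}{z + 5} = \frac{6 + z}{5 + z}$)
$s = 605$ ($s = \frac{6 + 5}{5 + 5} \left(-22\right) \left(-25\right) = \frac{1}{10} \cdot 11 \left(-22\right) \left(-25\right) = \frac{11}{10} \left(-22\right) \left(-25\right) = \left(- \frac{121}{5}\right) \left(-25\right) = 605$)
$s - 1942 = 605 - 1942 = -1337$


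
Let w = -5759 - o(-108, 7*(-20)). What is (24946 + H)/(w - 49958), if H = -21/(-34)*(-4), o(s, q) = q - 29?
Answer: -106010/236079 ≈ -0.44904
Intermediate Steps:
o(s, q) = -29 + q
H = -42/17 (H = -21*(-1/34)*(-4) = (21/34)*(-4) = -42/17 ≈ -2.4706)
w = -5590 (w = -5759 - (-29 + 7*(-20)) = -5759 - (-29 - 140) = -5759 - 1*(-169) = -5759 + 169 = -5590)
(24946 + H)/(w - 49958) = (24946 - 42/17)/(-5590 - 49958) = (424040/17)/(-55548) = (424040/17)*(-1/55548) = -106010/236079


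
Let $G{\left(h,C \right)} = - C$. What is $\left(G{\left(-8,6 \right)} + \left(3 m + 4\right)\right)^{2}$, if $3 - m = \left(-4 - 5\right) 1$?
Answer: $1156$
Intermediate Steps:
$m = 12$ ($m = 3 - \left(-4 - 5\right) 1 = 3 - \left(-9\right) 1 = 3 - -9 = 3 + 9 = 12$)
$\left(G{\left(-8,6 \right)} + \left(3 m + 4\right)\right)^{2} = \left(\left(-1\right) 6 + \left(3 \cdot 12 + 4\right)\right)^{2} = \left(-6 + \left(36 + 4\right)\right)^{2} = \left(-6 + 40\right)^{2} = 34^{2} = 1156$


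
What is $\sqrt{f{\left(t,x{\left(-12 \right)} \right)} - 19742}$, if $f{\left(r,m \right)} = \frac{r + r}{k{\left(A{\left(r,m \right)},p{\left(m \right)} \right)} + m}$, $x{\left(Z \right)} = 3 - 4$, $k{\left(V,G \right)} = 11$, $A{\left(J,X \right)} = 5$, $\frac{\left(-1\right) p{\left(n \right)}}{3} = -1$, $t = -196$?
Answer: $\frac{i \sqrt{494530}}{5} \approx 140.65 i$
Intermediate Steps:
$p{\left(n \right)} = 3$ ($p{\left(n \right)} = \left(-3\right) \left(-1\right) = 3$)
$x{\left(Z \right)} = -1$ ($x{\left(Z \right)} = 3 - 4 = -1$)
$f{\left(r,m \right)} = \frac{2 r}{11 + m}$ ($f{\left(r,m \right)} = \frac{r + r}{11 + m} = \frac{2 r}{11 + m}$)
$\sqrt{f{\left(t,x{\left(-12 \right)} \right)} - 19742} = \sqrt{2 \left(-196\right) \frac{1}{11 - 1} - 19742} = \sqrt{2 \left(-196\right) \frac{1}{10} - 19742} = \sqrt{- \frac{196}{5} - 19742} = \sqrt{- \frac{98906}{5}} = \frac{i \sqrt{494530}}{5}$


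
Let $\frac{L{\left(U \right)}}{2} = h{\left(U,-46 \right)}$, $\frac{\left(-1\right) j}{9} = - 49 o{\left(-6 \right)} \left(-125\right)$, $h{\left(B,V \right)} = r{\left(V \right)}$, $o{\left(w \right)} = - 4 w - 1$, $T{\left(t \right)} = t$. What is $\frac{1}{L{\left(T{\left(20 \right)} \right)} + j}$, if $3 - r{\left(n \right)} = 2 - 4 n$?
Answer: $- \frac{1}{1268241} \approx -7.8849 \cdot 10^{-7}$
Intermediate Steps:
$r{\left(n \right)} = 1 + 4 n$ ($r{\left(n \right)} = 3 - \left(2 - 4 n\right) = 3 + \left(-2 + 4 n\right) = 1 + 4 n$)
$o{\left(w \right)} = -1 - 4 w$
$h{\left(B,V \right)} = 1 + 4 V$
$j = -1267875$ ($j = - 9 - 49 \left(-1 - -24\right) \left(-125\right) = - 9 - 49 \left(-1 + 24\right) \left(-125\right) = - 9 \left(-49\right) 23 \left(-125\right) = - 9 \left(\left(-1127\right) \left(-125\right)\right) = \left(-9\right) 140875 = -1267875$)
$L{\left(U \right)} = -366$ ($L{\left(U \right)} = 2 \left(1 + 4 \left(-46\right)\right) = 2 \left(1 - 184\right) = 2 \left(-183\right) = -366$)
$\frac{1}{L{\left(T{\left(20 \right)} \right)} + j} = \frac{1}{-366 - 1267875} = \frac{1}{-1268241} = - \frac{1}{1268241}$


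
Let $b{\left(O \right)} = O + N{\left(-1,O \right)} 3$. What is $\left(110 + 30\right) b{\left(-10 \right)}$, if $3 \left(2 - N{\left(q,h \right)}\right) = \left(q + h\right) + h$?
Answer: $2380$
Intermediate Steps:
$N{\left(q,h \right)} = 2 - \frac{2 h}{3} - \frac{q}{3}$ ($N{\left(q,h \right)} = 2 - \frac{\left(q + h\right) + h}{3} = 2 - \frac{\left(h + q\right) + h}{3} = 2 - \frac{q + 2 h}{3} = 2 - \left(\frac{q}{3} + \frac{2 h}{3}\right) = 2 - \frac{2 h}{3} - \frac{q}{3}$)
$b{\left(O \right)} = 7 - O$ ($b{\left(O \right)} = O + \left(2 - \frac{2 O}{3} - - \frac{1}{3}\right) 3 = O + \left(2 - \frac{2 O}{3} + \frac{1}{3}\right) 3 = O + \left(\frac{7}{3} - \frac{2 O}{3}\right) 3 = O - \left(-7 + 2 O\right) = 7 - O$)
$\left(110 + 30\right) b{\left(-10 \right)} = \left(110 + 30\right) \left(7 - -10\right) = 140 \left(7 + 10\right) = 140 \cdot 17 = 2380$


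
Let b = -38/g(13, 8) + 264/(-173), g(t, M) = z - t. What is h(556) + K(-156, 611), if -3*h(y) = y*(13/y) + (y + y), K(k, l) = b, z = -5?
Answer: -582964/1557 ≈ -374.42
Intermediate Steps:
g(t, M) = -5 - t
b = 911/1557 (b = -38/(-5 - 1*13) + 264/(-173) = -38/(-5 - 13) + 264*(-1/173) = -38/(-18) - 264/173 = -38*(-1/18) - 264/173 = 19/9 - 264/173 = 911/1557 ≈ 0.58510)
K(k, l) = 911/1557
h(y) = -13/3 - 2*y/3 (h(y) = -(y*(13/y) + (y + y))/3 = -(13 + 2*y)/3 = -13/3 - 2*y/3)
h(556) + K(-156, 611) = (-13/3 - 2/3*556) + 911/1557 = (-13/3 - 1112/3) + 911/1557 = -375 + 911/1557 = -582964/1557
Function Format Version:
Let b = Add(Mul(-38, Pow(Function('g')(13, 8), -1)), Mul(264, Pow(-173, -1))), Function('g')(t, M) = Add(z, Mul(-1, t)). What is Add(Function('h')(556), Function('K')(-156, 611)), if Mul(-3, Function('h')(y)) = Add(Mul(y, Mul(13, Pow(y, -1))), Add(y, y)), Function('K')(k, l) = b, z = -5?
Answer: Rational(-582964, 1557) ≈ -374.42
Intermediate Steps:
Function('g')(t, M) = Add(-5, Mul(-1, t))
b = Rational(911, 1557) (b = Add(Mul(-38, Pow(Add(-5, Mul(-1, 13)), -1)), Mul(264, Pow(-173, -1))) = Add(Mul(-38, Pow(Add(-5, -13), -1)), Mul(264, Rational(-1, 173))) = Add(Mul(-38, Pow(-18, -1)), Rational(-264, 173)) = Add(Mul(-38, Rational(-1, 18)), Rational(-264, 173)) = Add(Rational(19, 9), Rational(-264, 173)) = Rational(911, 1557) ≈ 0.58510)
Function('K')(k, l) = Rational(911, 1557)
Function('h')(y) = Add(Rational(-13, 3), Mul(Rational(-2, 3), y)) (Function('h')(y) = Mul(Rational(-1, 3), Add(Mul(y, Mul(13, Pow(y, -1))), Add(y, y))) = Mul(Rational(-1, 3), Add(13, Mul(2, y))) = Add(Rational(-13, 3), Mul(Rational(-2, 3), y)))
Add(Function('h')(556), Function('K')(-156, 611)) = Add(Add(Rational(-13, 3), Mul(Rational(-2, 3), 556)), Rational(911, 1557)) = Add(Add(Rational(-13, 3), Rational(-1112, 3)), Rational(911, 1557)) = Add(-375, Rational(911, 1557)) = Rational(-582964, 1557)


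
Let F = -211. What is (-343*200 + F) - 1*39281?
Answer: -108092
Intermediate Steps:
(-343*200 + F) - 1*39281 = (-343*200 - 211) - 1*39281 = (-68600 - 211) - 39281 = -68811 - 39281 = -108092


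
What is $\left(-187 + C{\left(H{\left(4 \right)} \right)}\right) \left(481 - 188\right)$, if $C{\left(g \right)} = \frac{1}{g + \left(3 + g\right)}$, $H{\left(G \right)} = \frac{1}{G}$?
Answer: $- \frac{382951}{7} \approx -54707.0$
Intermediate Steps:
$C{\left(g \right)} = \frac{1}{3 + 2 g}$
$\left(-187 + C{\left(H{\left(4 \right)} \right)}\right) \left(481 - 188\right) = \left(-187 + \frac{1}{3 + \frac{2}{4}}\right) \left(481 - 188\right) = \left(-187 + \frac{1}{3 + 2 \cdot \frac{1}{4}}\right) 293 = \left(-187 + \frac{1}{3 + \frac{1}{2}}\right) 293 = \left(-187 + \frac{1}{\frac{7}{2}}\right) 293 = \left(-187 + \frac{2}{7}\right) 293 = \left(- \frac{1307}{7}\right) 293 = - \frac{382951}{7}$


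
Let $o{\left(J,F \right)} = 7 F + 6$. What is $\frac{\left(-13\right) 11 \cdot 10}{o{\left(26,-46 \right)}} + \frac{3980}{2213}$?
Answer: $\frac{2211135}{349654} \approx 6.3238$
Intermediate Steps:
$o{\left(J,F \right)} = 6 + 7 F$
$\frac{\left(-13\right) 11 \cdot 10}{o{\left(26,-46 \right)}} + \frac{3980}{2213} = \frac{\left(-13\right) 11 \cdot 10}{6 + 7 \left(-46\right)} + \frac{3980}{2213} = \frac{\left(-143\right) 10}{6 - 322} + 3980 \cdot \frac{1}{2213} = - \frac{1430}{-316} + \frac{3980}{2213} = \left(-1430\right) \left(- \frac{1}{316}\right) + \frac{3980}{2213} = \frac{715}{158} + \frac{3980}{2213} = \frac{2211135}{349654}$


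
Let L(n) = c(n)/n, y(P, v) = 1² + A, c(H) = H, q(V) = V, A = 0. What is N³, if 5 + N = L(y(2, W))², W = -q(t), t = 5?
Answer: -64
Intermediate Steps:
W = -5 (W = -1*5 = -5)
y(P, v) = 1 (y(P, v) = 1² + 0 = 1 + 0 = 1)
L(n) = 1 (L(n) = n/n = 1)
N = -4 (N = -5 + 1² = -5 + 1 = -4)
N³ = (-4)³ = -64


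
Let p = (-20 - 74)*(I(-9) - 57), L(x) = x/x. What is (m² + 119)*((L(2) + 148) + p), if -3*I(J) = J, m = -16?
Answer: 1959375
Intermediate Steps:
I(J) = -J/3
L(x) = 1
p = 5076 (p = (-20 - 74)*(-⅓*(-9) - 57) = -94*(3 - 57) = -94*(-54) = 5076)
(m² + 119)*((L(2) + 148) + p) = ((-16)² + 119)*((1 + 148) + 5076) = (256 + 119)*(149 + 5076) = 375*5225 = 1959375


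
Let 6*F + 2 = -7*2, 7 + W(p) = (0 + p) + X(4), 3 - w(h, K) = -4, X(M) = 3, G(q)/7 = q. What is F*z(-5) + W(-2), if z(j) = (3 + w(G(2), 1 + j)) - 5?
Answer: -58/3 ≈ -19.333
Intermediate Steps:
G(q) = 7*q
w(h, K) = 7 (w(h, K) = 3 - 1*(-4) = 3 + 4 = 7)
W(p) = -4 + p (W(p) = -7 + ((0 + p) + 3) = -7 + (p + 3) = -7 + (3 + p) = -4 + p)
z(j) = 5 (z(j) = (3 + 7) - 5 = 10 - 5 = 5)
F = -8/3 (F = -⅓ + (-7*2)/6 = -⅓ + (⅙)*(-14) = -⅓ - 7/3 = -8/3 ≈ -2.6667)
F*z(-5) + W(-2) = -8/3*5 + (-4 - 2) = -40/3 - 6 = -58/3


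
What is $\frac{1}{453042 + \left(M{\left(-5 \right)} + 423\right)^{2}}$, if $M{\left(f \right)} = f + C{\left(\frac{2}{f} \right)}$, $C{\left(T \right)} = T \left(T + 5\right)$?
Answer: $\frac{625}{391394466} \approx 1.5969 \cdot 10^{-6}$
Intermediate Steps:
$C{\left(T \right)} = T \left(5 + T\right)$
$M{\left(f \right)} = f + \frac{2 \left(5 + \frac{2}{f}\right)}{f}$ ($M{\left(f \right)} = f + \frac{2}{f} \left(5 + \frac{2}{f}\right) = f + \frac{2 \left(5 + \frac{2}{f}\right)}{f}$)
$\frac{1}{453042 + \left(M{\left(-5 \right)} + 423\right)^{2}} = \frac{1}{453042 + \left(\left(-5 + \frac{4}{25} + \frac{10}{-5}\right) + 423\right)^{2}} = \frac{1}{453042 + \left(\left(-5 + 4 \cdot \frac{1}{25} + 10 \left(- \frac{1}{5}\right)\right) + 423\right)^{2}} = \frac{1}{453042 + \left(\left(-5 + \frac{4}{25} - 2\right) + 423\right)^{2}} = \frac{1}{453042 + \left(- \frac{171}{25} + 423\right)^{2}} = \frac{1}{453042 + \left(\frac{10404}{25}\right)^{2}} = \frac{1}{453042 + \frac{108243216}{625}} = \frac{1}{\frac{391394466}{625}} = \frac{625}{391394466}$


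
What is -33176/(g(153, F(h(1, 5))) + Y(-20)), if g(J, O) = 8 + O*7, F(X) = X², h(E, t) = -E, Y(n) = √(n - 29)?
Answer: -248820/137 + 116116*I/137 ≈ -1816.2 + 847.56*I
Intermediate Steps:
Y(n) = √(-29 + n)
g(J, O) = 8 + 7*O
-33176/(g(153, F(h(1, 5))) + Y(-20)) = -33176/((8 + 7*(-1*1)²) + √(-29 - 20)) = -33176/((8 + 7*(-1)²) + √(-49)) = -33176/((8 + 7*1) + 7*I) = -33176/((8 + 7) + 7*I) = -33176*(15 - 7*I)/274 = -16588*(15 - 7*I)/137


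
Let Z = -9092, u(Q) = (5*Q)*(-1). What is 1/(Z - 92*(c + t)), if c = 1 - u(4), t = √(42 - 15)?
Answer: -689/7581253 + 69*√3/30325012 ≈ -8.6941e-5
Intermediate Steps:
t = 3*√3 (t = √27 = 3*√3 ≈ 5.1962)
u(Q) = -5*Q
c = 21 (c = 1 - (-5)*4 = 1 - 1*(-20) = 1 + 20 = 21)
1/(Z - 92*(c + t)) = 1/(-9092 - 92*(21 + 3*√3)) = 1/(-9092 + (-1932 - 276*√3)) = 1/(-11024 - 276*√3)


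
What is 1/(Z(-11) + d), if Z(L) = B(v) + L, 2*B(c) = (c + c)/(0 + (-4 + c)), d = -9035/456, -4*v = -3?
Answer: -5928/184031 ≈ -0.032212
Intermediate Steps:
v = ¾ (v = -¼*(-3) = ¾ ≈ 0.75000)
d = -9035/456 (d = -9035*1/456 = -9035/456 ≈ -19.814)
B(c) = c/(-4 + c) (B(c) = ((c + c)/(0 + (-4 + c)))/2 = ((2*c)/(-4 + c))/2 = (2*c/(-4 + c))/2 = c/(-4 + c))
Z(L) = -3/13 + L (Z(L) = 3/(4*(-4 + ¾)) + L = 3/(4*(-13/4)) + L = (¾)*(-4/13) + L = -3/13 + L)
1/(Z(-11) + d) = 1/((-3/13 - 11) - 9035/456) = 1/(-146/13 - 9035/456) = 1/(-184031/5928) = -5928/184031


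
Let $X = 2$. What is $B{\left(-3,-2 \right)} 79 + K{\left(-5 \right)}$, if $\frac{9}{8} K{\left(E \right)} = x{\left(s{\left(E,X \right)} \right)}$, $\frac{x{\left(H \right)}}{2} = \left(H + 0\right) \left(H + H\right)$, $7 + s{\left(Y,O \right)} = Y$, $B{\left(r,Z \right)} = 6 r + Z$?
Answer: $-1068$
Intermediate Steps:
$B{\left(r,Z \right)} = Z + 6 r$
$s{\left(Y,O \right)} = -7 + Y$
$x{\left(H \right)} = 4 H^{2}$ ($x{\left(H \right)} = 2 \left(H + 0\right) \left(H + H\right) = 2 H 2 H = 2 \cdot 2 H^{2} = 4 H^{2}$)
$K{\left(E \right)} = \frac{32 \left(-7 + E\right)^{2}}{9}$ ($K{\left(E \right)} = \frac{8 \cdot 4 \left(-7 + E\right)^{2}}{9} = \frac{32 \left(-7 + E\right)^{2}}{9}$)
$B{\left(-3,-2 \right)} 79 + K{\left(-5 \right)} = \left(-2 + 6 \left(-3\right)\right) 79 + \frac{32 \left(-7 - 5\right)^{2}}{9} = \left(-2 - 18\right) 79 + \frac{32 \left(-12\right)^{2}}{9} = \left(-20\right) 79 + \frac{32}{9} \cdot 144 = -1580 + 512 = -1068$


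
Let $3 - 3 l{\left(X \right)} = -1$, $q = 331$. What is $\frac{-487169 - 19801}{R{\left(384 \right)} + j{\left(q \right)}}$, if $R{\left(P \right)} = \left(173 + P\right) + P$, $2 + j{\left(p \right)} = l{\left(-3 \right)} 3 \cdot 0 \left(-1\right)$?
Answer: $- \frac{168990}{313} \approx -539.9$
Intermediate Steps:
$l{\left(X \right)} = \frac{4}{3}$ ($l{\left(X \right)} = 1 - - \frac{1}{3} = 1 + \frac{1}{3} = \frac{4}{3}$)
$j{\left(p \right)} = -2$ ($j{\left(p \right)} = -2 + \frac{4}{3} \cdot 3 \cdot 0 \left(-1\right) = -2 + 4 \cdot 0 \left(-1\right) = -2 + 0 \left(-1\right) = -2 + 0 = -2$)
$R{\left(P \right)} = 173 + 2 P$
$\frac{-487169 - 19801}{R{\left(384 \right)} + j{\left(q \right)}} = \frac{-487169 - 19801}{\left(173 + 2 \cdot 384\right) - 2} = - \frac{506970}{\left(173 + 768\right) - 2} = - \frac{506970}{941 - 2} = - \frac{506970}{939} = \left(-506970\right) \frac{1}{939} = - \frac{168990}{313}$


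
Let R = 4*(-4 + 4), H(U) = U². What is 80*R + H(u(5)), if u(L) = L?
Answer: 25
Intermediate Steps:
R = 0 (R = 4*0 = 0)
80*R + H(u(5)) = 80*0 + 5² = 0 + 25 = 25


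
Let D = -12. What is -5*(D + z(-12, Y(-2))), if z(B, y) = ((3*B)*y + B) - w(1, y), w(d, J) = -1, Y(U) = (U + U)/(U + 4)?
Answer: -245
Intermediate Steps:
Y(U) = 2*U/(4 + U) (Y(U) = (2*U)/(4 + U) = 2*U/(4 + U))
z(B, y) = 1 + B + 3*B*y (z(B, y) = ((3*B)*y + B) - 1*(-1) = (3*B*y + B) + 1 = (B + 3*B*y) + 1 = 1 + B + 3*B*y)
-5*(D + z(-12, Y(-2))) = -5*(-12 + (1 - 12 + 3*(-12)*(2*(-2)/(4 - 2)))) = -5*(-12 + (1 - 12 + 3*(-12)*(2*(-2)/2))) = -5*(-12 + (1 - 12 + 3*(-12)*(2*(-2)*(1/2)))) = -5*(-12 + (1 - 12 + 3*(-12)*(-2))) = -5*(-12 + (1 - 12 + 72)) = -5*(-12 + 61) = -5*49 = -245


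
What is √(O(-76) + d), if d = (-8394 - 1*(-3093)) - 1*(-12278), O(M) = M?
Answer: √6901 ≈ 83.072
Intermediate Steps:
d = 6977 (d = (-8394 + 3093) + 12278 = -5301 + 12278 = 6977)
√(O(-76) + d) = √(-76 + 6977) = √6901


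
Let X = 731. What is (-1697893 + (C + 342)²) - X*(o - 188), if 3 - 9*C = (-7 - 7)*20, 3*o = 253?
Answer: -120094805/81 ≈ -1.4827e+6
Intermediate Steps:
o = 253/3 (o = (⅓)*253 = 253/3 ≈ 84.333)
C = 283/9 (C = ⅓ - (-7 - 7)*20/9 = ⅓ - (-14)*20/9 = ⅓ - ⅑*(-280) = ⅓ + 280/9 = 283/9 ≈ 31.444)
(-1697893 + (C + 342)²) - X*(o - 188) = (-1697893 + (283/9 + 342)²) - 731*(253/3 - 188) = (-1697893 + (3361/9)²) - 731*(-311)/3 = (-1697893 + 11296321/81) - 1*(-227341/3) = -126233012/81 + 227341/3 = -120094805/81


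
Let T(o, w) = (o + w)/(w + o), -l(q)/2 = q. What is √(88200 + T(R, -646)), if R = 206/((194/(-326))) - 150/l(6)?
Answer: √88201 ≈ 296.99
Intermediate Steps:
l(q) = -2*q
R = -64731/194 (R = 206/((194/(-326))) - 150/((-2*6)) = 206/((194*(-1/326))) - 150/(-12) = 206/(-97/163) - 150*(-1/12) = 206*(-163/97) + 25/2 = -33578/97 + 25/2 = -64731/194 ≈ -333.67)
T(o, w) = 1 (T(o, w) = (o + w)/(o + w) = 1)
√(88200 + T(R, -646)) = √(88200 + 1) = √88201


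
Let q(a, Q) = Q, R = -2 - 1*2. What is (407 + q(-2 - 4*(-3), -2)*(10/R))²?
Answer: 169744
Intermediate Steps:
R = -4 (R = -2 - 2 = -4)
(407 + q(-2 - 4*(-3), -2)*(10/R))² = (407 - 20/(-4))² = (407 - 20*(-1)/4)² = (407 - 2*(-5/2))² = (407 + 5)² = 412² = 169744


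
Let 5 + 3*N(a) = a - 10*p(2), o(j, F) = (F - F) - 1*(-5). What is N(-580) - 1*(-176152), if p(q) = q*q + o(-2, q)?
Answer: 175927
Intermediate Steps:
o(j, F) = 5 (o(j, F) = 0 + 5 = 5)
p(q) = 5 + q**2 (p(q) = q*q + 5 = q**2 + 5 = 5 + q**2)
N(a) = -95/3 + a/3 (N(a) = -5/3 + (a - 10*(5 + 2**2))/3 = -5/3 + (a - 10*(5 + 4))/3 = -5/3 + (a - 10*9)/3 = -5/3 + (a - 90)/3 = -5/3 + (-90 + a)/3 = -5/3 + (-30 + a/3) = -95/3 + a/3)
N(-580) - 1*(-176152) = (-95/3 + (1/3)*(-580)) - 1*(-176152) = (-95/3 - 580/3) + 176152 = -225 + 176152 = 175927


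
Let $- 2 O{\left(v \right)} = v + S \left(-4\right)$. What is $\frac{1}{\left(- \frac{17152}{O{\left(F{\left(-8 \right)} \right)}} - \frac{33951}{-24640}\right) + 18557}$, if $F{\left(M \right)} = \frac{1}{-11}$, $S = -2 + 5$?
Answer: $\frac{66880}{1051434187} \approx 6.3608 \cdot 10^{-5}$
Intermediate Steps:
$S = 3$
$F{\left(M \right)} = - \frac{1}{11}$
$O{\left(v \right)} = 6 - \frac{v}{2}$ ($O{\left(v \right)} = - \frac{v + 3 \left(-4\right)}{2} = - \frac{v - 12}{2} = - \frac{-12 + v}{2} = 6 - \frac{v}{2}$)
$\frac{1}{\left(- \frac{17152}{O{\left(F{\left(-8 \right)} \right)}} - \frac{33951}{-24640}\right) + 18557} = \frac{1}{\left(- \frac{17152}{6 - - \frac{1}{22}} - \frac{33951}{-24640}\right) + 18557} = \frac{1}{\left(- \frac{17152}{6 + \frac{1}{22}} - - \frac{33951}{24640}\right) + 18557} = \frac{1}{\left(- \frac{17152}{\frac{133}{22}} + \frac{33951}{24640}\right) + 18557} = \frac{1}{\left(\left(-17152\right) \frac{22}{133} + \frac{33951}{24640}\right) + 18557} = \frac{1}{\left(- \frac{377344}{133} + \frac{33951}{24640}\right) + 18557} = \frac{1}{- \frac{189657973}{66880} + 18557} = \frac{1}{\frac{1051434187}{66880}} = \frac{66880}{1051434187}$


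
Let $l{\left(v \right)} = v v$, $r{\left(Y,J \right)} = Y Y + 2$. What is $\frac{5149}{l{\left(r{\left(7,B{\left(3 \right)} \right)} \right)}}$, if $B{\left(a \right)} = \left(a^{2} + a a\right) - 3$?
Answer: $\frac{5149}{2601} \approx 1.9796$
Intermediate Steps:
$B{\left(a \right)} = -3 + 2 a^{2}$ ($B{\left(a \right)} = \left(a^{2} + a^{2}\right) - 3 = 2 a^{2} - 3 = -3 + 2 a^{2}$)
$r{\left(Y,J \right)} = 2 + Y^{2}$ ($r{\left(Y,J \right)} = Y^{2} + 2 = 2 + Y^{2}$)
$l{\left(v \right)} = v^{2}$
$\frac{5149}{l{\left(r{\left(7,B{\left(3 \right)} \right)} \right)}} = \frac{5149}{\left(2 + 7^{2}\right)^{2}} = \frac{5149}{\left(2 + 49\right)^{2}} = \frac{5149}{51^{2}} = \frac{5149}{2601}$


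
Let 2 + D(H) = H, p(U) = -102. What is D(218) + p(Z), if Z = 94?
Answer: 114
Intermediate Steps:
D(H) = -2 + H
D(218) + p(Z) = (-2 + 218) - 102 = 216 - 102 = 114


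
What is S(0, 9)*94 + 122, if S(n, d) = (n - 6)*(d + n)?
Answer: -4954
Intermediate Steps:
S(n, d) = (-6 + n)*(d + n)
S(0, 9)*94 + 122 = (0² - 6*9 - 6*0 + 9*0)*94 + 122 = (0 - 54 + 0 + 0)*94 + 122 = -54*94 + 122 = -5076 + 122 = -4954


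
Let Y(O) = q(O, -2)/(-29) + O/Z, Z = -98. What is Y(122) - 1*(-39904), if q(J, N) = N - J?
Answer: 56707891/1421 ≈ 39907.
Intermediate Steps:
Y(O) = 2/29 + 69*O/2842 (Y(O) = (-2 - O)/(-29) + O/(-98) = (-2 - O)*(-1/29) + O*(-1/98) = (2/29 + O/29) - O/98 = 2/29 + 69*O/2842)
Y(122) - 1*(-39904) = (2/29 + (69/2842)*122) - 1*(-39904) = (2/29 + 4209/1421) + 39904 = 4307/1421 + 39904 = 56707891/1421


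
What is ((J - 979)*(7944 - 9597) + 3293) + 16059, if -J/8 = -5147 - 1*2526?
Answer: -99830113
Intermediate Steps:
J = 61384 (J = -8*(-5147 - 1*2526) = -8*(-5147 - 2526) = -8*(-7673) = 61384)
((J - 979)*(7944 - 9597) + 3293) + 16059 = ((61384 - 979)*(7944 - 9597) + 3293) + 16059 = (60405*(-1653) + 3293) + 16059 = (-99849465 + 3293) + 16059 = -99846172 + 16059 = -99830113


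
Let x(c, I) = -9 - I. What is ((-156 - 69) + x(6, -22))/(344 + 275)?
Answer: -212/619 ≈ -0.34249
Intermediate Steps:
((-156 - 69) + x(6, -22))/(344 + 275) = ((-156 - 69) + (-9 - 1*(-22)))/(344 + 275) = (-225 + (-9 + 22))/619 = (-225 + 13)*(1/619) = -212*1/619 = -212/619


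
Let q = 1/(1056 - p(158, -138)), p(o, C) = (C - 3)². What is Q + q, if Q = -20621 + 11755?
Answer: -166902451/18825 ≈ -8866.0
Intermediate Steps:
p(o, C) = (-3 + C)²
q = -1/18825 (q = 1/(1056 - (-3 - 138)²) = 1/(1056 - 1*(-141)²) = 1/(1056 - 1*19881) = 1/(1056 - 19881) = 1/(-18825) = -1/18825 ≈ -5.3121e-5)
Q = -8866
Q + q = -8866 - 1/18825 = -166902451/18825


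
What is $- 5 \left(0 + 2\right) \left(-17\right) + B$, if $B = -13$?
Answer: $157$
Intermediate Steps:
$- 5 \left(0 + 2\right) \left(-17\right) + B = - 5 \left(0 + 2\right) \left(-17\right) - 13 = \left(-5\right) 2 \left(-17\right) - 13 = \left(-10\right) \left(-17\right) - 13 = 170 - 13 = 157$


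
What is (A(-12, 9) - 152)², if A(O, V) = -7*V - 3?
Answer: 47524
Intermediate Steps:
A(O, V) = -3 - 7*V
(A(-12, 9) - 152)² = ((-3 - 7*9) - 152)² = ((-3 - 63) - 152)² = (-66 - 152)² = (-218)² = 47524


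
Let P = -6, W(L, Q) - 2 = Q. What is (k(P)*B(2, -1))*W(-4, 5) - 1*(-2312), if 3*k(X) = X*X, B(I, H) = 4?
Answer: 2648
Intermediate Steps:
W(L, Q) = 2 + Q
k(X) = X²/3 (k(X) = (X*X)/3 = X²/3)
(k(P)*B(2, -1))*W(-4, 5) - 1*(-2312) = (((⅓)*(-6)²)*4)*(2 + 5) - 1*(-2312) = (((⅓)*36)*4)*7 + 2312 = (12*4)*7 + 2312 = 48*7 + 2312 = 336 + 2312 = 2648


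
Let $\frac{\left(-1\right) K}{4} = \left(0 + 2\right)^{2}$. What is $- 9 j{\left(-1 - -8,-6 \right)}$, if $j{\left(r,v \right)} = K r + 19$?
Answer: $837$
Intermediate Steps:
$K = -16$ ($K = - 4 \left(0 + 2\right)^{2} = - 4 \cdot 2^{2} = \left(-4\right) 4 = -16$)
$j{\left(r,v \right)} = 19 - 16 r$ ($j{\left(r,v \right)} = - 16 r + 19 = 19 - 16 r$)
$- 9 j{\left(-1 - -8,-6 \right)} = - 9 \left(19 - 16 \left(-1 - -8\right)\right) = - 9 \left(19 - 16 \left(-1 + 8\right)\right) = - 9 \left(19 - 112\right) = \left(-9\right) \left(-93\right) = 837$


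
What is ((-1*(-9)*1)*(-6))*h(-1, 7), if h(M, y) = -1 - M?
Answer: 0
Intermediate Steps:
((-1*(-9)*1)*(-6))*h(-1, 7) = ((-1*(-9)*1)*(-6))*(-1 - 1*(-1)) = ((9*1)*(-6))*(-1 + 1) = (9*(-6))*0 = -54*0 = 0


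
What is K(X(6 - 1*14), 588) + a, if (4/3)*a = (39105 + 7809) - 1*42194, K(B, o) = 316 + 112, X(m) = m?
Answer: 3968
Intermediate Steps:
K(B, o) = 428
a = 3540 (a = 3*((39105 + 7809) - 1*42194)/4 = 3*(46914 - 42194)/4 = (3/4)*4720 = 3540)
K(X(6 - 1*14), 588) + a = 428 + 3540 = 3968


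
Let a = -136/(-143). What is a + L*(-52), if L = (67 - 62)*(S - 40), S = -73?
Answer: 4201476/143 ≈ 29381.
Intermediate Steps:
a = 136/143 (a = -136*(-1/143) = 136/143 ≈ 0.95105)
L = -565 (L = (67 - 62)*(-73 - 40) = 5*(-113) = -565)
a + L*(-52) = 136/143 - 565*(-52) = 136/143 + 29380 = 4201476/143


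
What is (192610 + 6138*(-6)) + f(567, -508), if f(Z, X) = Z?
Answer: 156349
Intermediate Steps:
(192610 + 6138*(-6)) + f(567, -508) = (192610 + 6138*(-6)) + 567 = (192610 - 36828) + 567 = 155782 + 567 = 156349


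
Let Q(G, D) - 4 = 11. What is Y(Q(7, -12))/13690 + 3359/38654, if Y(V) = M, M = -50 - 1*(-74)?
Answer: 23456203/264586630 ≈ 0.088652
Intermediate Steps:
Q(G, D) = 15 (Q(G, D) = 4 + 11 = 15)
M = 24 (M = -50 + 74 = 24)
Y(V) = 24
Y(Q(7, -12))/13690 + 3359/38654 = 24/13690 + 3359/38654 = 24*(1/13690) + 3359*(1/38654) = 12/6845 + 3359/38654 = 23456203/264586630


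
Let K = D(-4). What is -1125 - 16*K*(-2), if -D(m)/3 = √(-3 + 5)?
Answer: -1125 - 96*√2 ≈ -1260.8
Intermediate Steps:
D(m) = -3*√2 (D(m) = -3*√(-3 + 5) = -3*√2)
K = -3*√2 ≈ -4.2426
-1125 - 16*K*(-2) = -1125 - 16*(-3*√2)*(-2) = -1125 - (-48*√2)*(-2) = -1125 - 96*√2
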